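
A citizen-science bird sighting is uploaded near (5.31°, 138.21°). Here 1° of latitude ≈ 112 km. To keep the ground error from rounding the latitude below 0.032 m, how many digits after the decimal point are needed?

One degree of latitude covers 112000 m.
With N decimal places the half-ulp bound is 0.5·10⁻ᴺ°, or 0.5·10⁻ᴺ × 112000 m on the ground.
Setting 56000 × 10⁻ᴺ ≤ 0.032 gives 10ᴺ ≥ 1.75e+06, i.e. N ≥ 6.24.
N = 6 would give 0.056 m (too coarse); N = 7 gives 0.0056 m ≤ 0.032 m.

7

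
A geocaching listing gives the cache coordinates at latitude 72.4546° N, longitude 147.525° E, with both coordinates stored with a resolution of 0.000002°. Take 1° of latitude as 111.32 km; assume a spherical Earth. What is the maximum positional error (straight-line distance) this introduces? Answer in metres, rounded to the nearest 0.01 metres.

0.12 metres

With a 0.000002° grid the true value lies within half a step, ±0.000002°/2 = ±1e-06°, of the stored one.
N–S: 1e-06° × 111320 m/° = 0.11132 m.
East–west component at 72.4546°: 1e-06° × 111320 × cos 72.4546° ≈ 1e-06 × 33558.7 ≈ 0.0335587 m.
The two errors are perpendicular, so the maximum displacement is √(0.11132² + 0.0335587²) ≈ 0.116268 m.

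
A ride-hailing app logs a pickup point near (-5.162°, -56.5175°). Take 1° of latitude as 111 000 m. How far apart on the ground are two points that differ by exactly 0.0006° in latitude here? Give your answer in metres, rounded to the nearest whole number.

Along a meridian 0.0006° is 0.0006 × 111000 = 66.6 m.

67 metres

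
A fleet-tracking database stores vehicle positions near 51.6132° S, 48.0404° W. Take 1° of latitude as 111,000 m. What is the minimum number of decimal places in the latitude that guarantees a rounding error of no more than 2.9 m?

5 decimal places

One degree of latitude covers 111000 m.
N decimal places → at most half a unit in the last place, 0.5 × 10⁻ᴺ° = 111000/2 × 10⁻ᴺ m.
Setting 55500 × 10⁻ᴺ ≤ 2.9 gives 10ᴺ ≥ 1.914e+04, i.e. N ≥ 4.28.
At 4 places the error can reach 5.55 m, but 5 places keeps it to 0.555 m.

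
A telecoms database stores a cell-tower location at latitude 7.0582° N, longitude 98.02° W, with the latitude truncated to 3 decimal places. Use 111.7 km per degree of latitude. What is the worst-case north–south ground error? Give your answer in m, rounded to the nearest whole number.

112 m

Truncating at 3 decimal places can drop up to a full unit in the last place, so the latitude may be off by as much as 0.001°.
Along the meridian that is 0.001° × 111700 m/° = 111.7 m.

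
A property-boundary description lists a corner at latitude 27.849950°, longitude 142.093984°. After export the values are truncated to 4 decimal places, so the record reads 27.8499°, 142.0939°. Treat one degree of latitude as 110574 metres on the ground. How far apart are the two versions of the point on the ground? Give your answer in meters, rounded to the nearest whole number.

10 meters

Δlat = 27.849950 − 27.8499 = +0.000050°; Δlon = 142.093984 − 142.0939 = +0.000084°.
N–S: 0.000050° × 110574 m/° = 5.5287 m.
E–W at 27.8499°: 0.000084° × 110574 × cos 27.8499° = 0.000084 × 110574 × 0.8842 ≈ 8.2124 m.
Hypotenuse of the two orthogonal shifts: √(5.5287² + 8.2124²) = 9.9 m.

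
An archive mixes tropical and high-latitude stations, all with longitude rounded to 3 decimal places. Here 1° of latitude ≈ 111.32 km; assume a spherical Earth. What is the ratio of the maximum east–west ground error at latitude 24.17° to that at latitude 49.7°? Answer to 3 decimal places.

1.411

Rounding to 3 decimal places leaves the longitude within ±0.0005° of the true value.
Error at 24.17° = 0.0005° × 111320 × cos 24.17° ≈ 55.66 × 0.9123 = 50.781 m.
At 49.7°: 0.0005° × 111320 × cos 49.7° = 0.0005 × 111320 × 0.6468 ≈ 36 m.
Ratio: 50.781 / 36 = cos 24.17° / cos 49.7° ≈ 1.4106.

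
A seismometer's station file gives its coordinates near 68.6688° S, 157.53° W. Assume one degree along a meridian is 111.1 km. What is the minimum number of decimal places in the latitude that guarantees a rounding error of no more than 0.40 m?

6

One degree of latitude covers 111100 m.
N decimal places → at most half a unit in the last place, 0.5 × 10⁻ᴺ° = 111100/2 × 10⁻ᴺ m.
Setting 55550 × 10⁻ᴺ ≤ 0.40 gives 10ᴺ ≥ 1.389e+05, i.e. N ≥ 5.14.
So 6 decimal places suffice (0.0555 m); 5 would allow up to 0.555 m.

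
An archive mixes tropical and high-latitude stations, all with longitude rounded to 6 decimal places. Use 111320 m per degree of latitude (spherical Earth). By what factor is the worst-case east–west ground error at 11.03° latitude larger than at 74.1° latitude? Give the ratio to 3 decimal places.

3.583

Rounding to 6 decimal places leaves the longitude within ±5e-07° of the true value.
Error at 11.03° = 5e-07° × 111320 × cos 11.03° ≈ 0.05566 × 0.9815 = 0.054632 m.
Error at 74.1° = 5e-07° × 111320 × cos 74.1° ≈ 0.05566 × 0.2740 = 0.015249 m.
The ratio reduces to cos 11.03° / cos 74.1° = 0.9815/0.2740 ≈ 3.5827.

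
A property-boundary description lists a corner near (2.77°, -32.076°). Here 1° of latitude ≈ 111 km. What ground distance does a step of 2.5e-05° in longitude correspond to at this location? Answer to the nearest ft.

2.5e-05° of longitude at 2.77° is 2.5e-05 × 111000 × cos 2.77° ≈ 2.5e-05 × 110870 = 2.77176 m.
Converting: 2.77176 m × 3.2808 ft/m ≈ 9.0937 ft.

9 ft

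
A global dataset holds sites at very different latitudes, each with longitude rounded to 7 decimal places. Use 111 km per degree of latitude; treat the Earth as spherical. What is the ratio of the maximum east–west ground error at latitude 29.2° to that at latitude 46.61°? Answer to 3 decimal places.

Rounding to 7 decimal places leaves the longitude within ±5e-08° of the true value.
At 29.2°: 5e-08° × 111000 × cos 29.2° = 5e-08 × 111000 × 0.8729 ≈ 0.0048447 m.
At 46.61°: 5e-08° × 111000 × cos 46.61° = 5e-08 × 111000 × 0.6870 ≈ 0.0038126 m.
The ratio reduces to cos 29.2° / cos 46.61° = 0.8729/0.6870 ≈ 1.2707.

1.271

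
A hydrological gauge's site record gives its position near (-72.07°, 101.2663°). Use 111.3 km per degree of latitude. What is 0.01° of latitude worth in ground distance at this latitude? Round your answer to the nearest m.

0.01° × 111300 m/° = 1113 m.

1113 m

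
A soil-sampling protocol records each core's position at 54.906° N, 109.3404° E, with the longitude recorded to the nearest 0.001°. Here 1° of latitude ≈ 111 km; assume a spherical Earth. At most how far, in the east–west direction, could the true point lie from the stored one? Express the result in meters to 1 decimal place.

Rounding to 3 decimal places leaves the longitude within ±0.0005° of the true value.
One degree of longitude at 54.906° is 111000 × cos 54.906° ≈ 111000 × 0.5749 = 63816.1 m.
Maximum E–W displacement: 0.0005 × 63816.1 = 31.908 m.

31.9 meters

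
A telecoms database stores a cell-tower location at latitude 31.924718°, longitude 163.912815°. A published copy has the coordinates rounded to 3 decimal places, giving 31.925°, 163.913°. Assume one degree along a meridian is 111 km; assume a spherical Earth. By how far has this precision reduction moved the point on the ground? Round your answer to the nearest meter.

The latitude changed by -0.000282° and the longitude by -0.000185°.
North–south shift: -0.000282 × 111000 = -31.302 m.
East–west at this latitude: -0.000185° × 111000 × cos 31.925° ≈ -0.000185 × 94210.3 = -17.4289 m.
Distance: √(31.302² + 17.4289²) ≈ 35.8271 m.

36 meters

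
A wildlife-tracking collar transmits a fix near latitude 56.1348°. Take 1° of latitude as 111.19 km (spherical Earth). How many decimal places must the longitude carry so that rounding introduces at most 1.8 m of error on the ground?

5 decimal places

At 56.1348° one degree of longitude covers 111190 × cos 56.1348° ≈ 111190 × 0.5572 ≈ 61959.6 m.
With N decimal places the half-ulp bound is 0.5·10⁻ᴺ°, or 0.5·10⁻ᴺ × 61959.6 m on the ground.
Need 0.5 × 61959.6 × 10⁻ᴺ ≤ 1.8 → 10⁻ᴺ ≤ 5.810e-05, so N ≥ 4.24.
At 4 places the error can reach 3.1 m, but 5 places keeps it to 0.31 m.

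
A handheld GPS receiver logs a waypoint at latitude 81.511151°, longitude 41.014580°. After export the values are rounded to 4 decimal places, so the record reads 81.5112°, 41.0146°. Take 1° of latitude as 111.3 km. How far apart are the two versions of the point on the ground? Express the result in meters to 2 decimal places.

5.46 meters

The latitude changed by -0.000049° and the longitude by -0.000020°.
N–S: -0.000049° × 111300 m/° = -5.4537 m.
E–W at 81.5112°: -0.000020° × 111300 × cos 81.5112° = -0.000020 × 111300 × 0.1476 ≈ -0.328593 m.
Distance: √(5.4537² + 0.328593²) ≈ 5.46359 m.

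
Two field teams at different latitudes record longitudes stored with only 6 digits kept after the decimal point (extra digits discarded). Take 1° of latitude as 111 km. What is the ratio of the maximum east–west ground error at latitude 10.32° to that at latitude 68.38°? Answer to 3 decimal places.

2.670

Truncating at 6 decimal places can drop up to a full unit in the last place, so the longitude may be off by as much as 1e-06°.
At 10.32°: 1e-06° × 111000 × cos 10.32° = 1e-06 × 111000 × 0.9838 ≈ 0.1092 m.
At 68.38°: 1e-06° × 111000 × cos 68.38° = 1e-06 × 111000 × 0.3684 ≈ 0.040898 m.
The ratio reduces to cos 10.32° / cos 68.38° = 0.9838/0.3684 ≈ 2.6702.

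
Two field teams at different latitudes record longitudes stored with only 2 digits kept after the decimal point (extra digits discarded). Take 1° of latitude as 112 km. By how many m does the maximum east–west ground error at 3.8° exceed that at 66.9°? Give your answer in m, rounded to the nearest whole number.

Truncating at 2 decimal places can drop up to a full unit in the last place, so the longitude may be off by as much as 0.01°.
At 3.8°: 0.01° × 112000 × cos 3.8° = 0.01 × 112000 × 0.9978 ≈ 1117.5 m.
At 66.9°: 0.01° × 112000 × cos 66.9° = 0.01 × 112000 × 0.3923 ≈ 439.42 m.
Difference: 1117.5 − 439.42 = 678.12 m.

678 m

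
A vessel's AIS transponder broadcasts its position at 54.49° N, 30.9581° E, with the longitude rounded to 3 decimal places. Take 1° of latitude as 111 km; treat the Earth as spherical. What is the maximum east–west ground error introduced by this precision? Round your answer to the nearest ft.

106 ft

Rounding to 3 decimal places leaves the longitude within ±0.0005° of the true value.
Parallels shrink by cos φ, so at 54.49° a degree of longitude is 111000 × 0.5808 ≈ 64473.8 m.
So at most 0.0005° × 64473.8 ≈ 32.2369 m east–west.
In feet: 32.2369 m ÷ 0.3048 ≈ 105.76 ft.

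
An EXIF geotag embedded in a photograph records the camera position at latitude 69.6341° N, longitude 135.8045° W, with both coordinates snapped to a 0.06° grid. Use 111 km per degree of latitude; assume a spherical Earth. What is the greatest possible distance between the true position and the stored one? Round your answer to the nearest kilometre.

4 kilometres

With a 0.06° grid the true value lies within half a step, ±0.06°/2 = ±0.03°, of the stored one.
N–S: 0.03° × 111000 m/° = 3330 m.
Longitude error → 0.03 × 111000 × cos 69.6341° = 0.03 × 111000 × 0.3480 ≈ 1158.89 m.
The two errors are perpendicular, so the maximum displacement is √(3330² + 1158.89²) ≈ 3525.89 m.
That is 3525.89 m = 3.5259 km.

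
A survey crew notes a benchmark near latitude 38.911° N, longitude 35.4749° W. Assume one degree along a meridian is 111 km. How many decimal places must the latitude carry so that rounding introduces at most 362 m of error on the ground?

One degree of latitude covers 111000 m.
With N decimal places the half-ulp bound is 0.5·10⁻ᴺ°, or 0.5·10⁻ᴺ × 111000 m on the ground.
Setting 55500 × 10⁻ᴺ ≤ 362 gives 10ᴺ ≥ 153.3, i.e. N ≥ 2.19.
At 2 places the error can reach 555 m, but 3 places keeps it to 55.5 m.

3 decimal places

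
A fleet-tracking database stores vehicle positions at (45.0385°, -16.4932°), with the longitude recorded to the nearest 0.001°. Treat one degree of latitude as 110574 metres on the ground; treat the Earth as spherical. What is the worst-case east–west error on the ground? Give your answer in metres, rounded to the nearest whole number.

Rounding to 3 decimal places leaves the longitude within ±0.0005° of the true value.
Parallels shrink by cos φ, so at 45.0385° a degree of longitude is 110574 × 0.7066 ≈ 78135.1 m.
So at most 0.0005° × 78135.1 ≈ 39.0675 m east–west.

39 metres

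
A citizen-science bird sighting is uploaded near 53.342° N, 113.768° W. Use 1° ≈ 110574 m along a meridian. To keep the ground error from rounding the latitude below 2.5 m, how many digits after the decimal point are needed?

One degree of latitude covers 110574 m.
N decimal places → at most half a unit in the last place, 0.5 × 10⁻ᴺ° = 110574/2 × 10⁻ᴺ m.
Need 0.5 × 110574 × 10⁻ᴺ ≤ 2.5 → 10⁻ᴺ ≤ 4.522e-05, so N ≥ 4.34.
So 5 decimal places suffice (0.553 m); 4 would allow up to 5.53 m.

5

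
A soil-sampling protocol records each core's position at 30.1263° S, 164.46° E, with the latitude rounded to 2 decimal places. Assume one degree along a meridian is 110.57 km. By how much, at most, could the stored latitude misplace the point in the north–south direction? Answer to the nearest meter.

553 meters

Rounding to 2 decimal places leaves the latitude within ±0.005° of the true value.
So the N–S error is at most 0.005 × 110570 = 552.85 m.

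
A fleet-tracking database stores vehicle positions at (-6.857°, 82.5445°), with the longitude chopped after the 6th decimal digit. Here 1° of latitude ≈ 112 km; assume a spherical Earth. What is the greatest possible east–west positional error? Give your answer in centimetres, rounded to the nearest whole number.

Truncating at 6 decimal places can drop up to a full unit in the last place, so the longitude may be off by as much as 1e-06°.
At latitude 6.857° a degree of longitude spans 112000 m × cos 6.857° = 112000 × 0.9928 ≈ 111199 m.
So at most 1e-06° × 111199 ≈ 0.111199 m east–west.
That is 0.111199 m = 11.12 cm.

11 centimetres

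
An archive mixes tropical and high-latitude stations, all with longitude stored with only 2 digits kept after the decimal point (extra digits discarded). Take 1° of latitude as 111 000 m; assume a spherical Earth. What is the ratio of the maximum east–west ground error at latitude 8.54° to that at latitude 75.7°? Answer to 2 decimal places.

Truncating at 2 decimal places can drop up to a full unit in the last place, so the longitude may be off by as much as 0.01°.
Error at 8.54° = 0.01° × 111000 × cos 8.54° ≈ 1110 × 0.9889 = 1097.7 m.
Error at 75.7° = 0.01° × 111000 × cos 75.7° ≈ 1110 × 0.2470 = 274.17 m.
The ratio reduces to cos 8.54° / cos 75.7° = 0.9889/0.2470 ≈ 4.0037.

4.00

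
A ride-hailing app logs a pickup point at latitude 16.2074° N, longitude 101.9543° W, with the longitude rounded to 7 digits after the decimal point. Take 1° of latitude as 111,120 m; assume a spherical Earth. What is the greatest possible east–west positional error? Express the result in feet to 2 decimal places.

Rounding to 7 decimal places leaves the longitude within ±5e-08° of the true value.
One degree of longitude at 16.2074° is 111120 × cos 16.2074° ≈ 111120 × 0.9603 = 106704 m.
Maximum E–W displacement: 5e-08 × 106704 = 0.00533519 m.
In feet: 0.00533519 m ÷ 0.3048 ≈ 0.017504 ft.

0.02 feet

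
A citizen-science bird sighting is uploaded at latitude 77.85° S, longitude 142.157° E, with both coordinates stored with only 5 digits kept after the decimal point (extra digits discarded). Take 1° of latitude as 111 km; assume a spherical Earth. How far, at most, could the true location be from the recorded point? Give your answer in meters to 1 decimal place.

Truncating at 5 decimal places can drop up to a full unit in the last place, so each coordinate may be off by as much as 1e-05°.
North–south component: 1e-05° × 111000 = 1.11 m.
E–W at 77.85°: 1e-05° × 111000 × cos 77.85° = 1e-05 × 111000 × 0.2105 ≈ 0.233624 m.
Worst case both components are at the extreme and orthogonal: √(1.11² + 0.233624²) ≈ 1.13432 m.

1.1 meters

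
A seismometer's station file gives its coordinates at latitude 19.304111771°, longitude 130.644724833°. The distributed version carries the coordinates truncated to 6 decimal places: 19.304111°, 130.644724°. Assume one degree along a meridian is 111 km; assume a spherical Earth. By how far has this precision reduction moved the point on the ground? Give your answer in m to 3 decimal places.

Δlat = 19.304111771 − 19.304111 = +0.000000771°; Δlon = 130.644724833 − 130.644724 = +0.000000833°.
North–south shift: 0.000000771 × 111000 = 0.085581 m.
E–W at 19.3041°: 0.000000833° × 111000 × cos 19.3041° = 0.000000833 × 111000 × 0.9438 ≈ 0.0872645 m.
Hypotenuse of the two orthogonal shifts: √(0.085581² + 0.0872645²) = 0.122226 m.

0.122 m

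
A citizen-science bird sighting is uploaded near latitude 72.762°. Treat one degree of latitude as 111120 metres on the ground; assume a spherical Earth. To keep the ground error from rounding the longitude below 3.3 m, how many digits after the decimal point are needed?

4 decimal places

At 72.762° one degree of longitude covers 111120 × cos 72.762° ≈ 111120 × 0.2963 ≈ 32929.5 m.
N decimal places → at most half a unit in the last place, 0.5 × 10⁻ᴺ° = 32929.5/2 × 10⁻ᴺ m.
Setting 16464.7 × 10⁻ᴺ ≤ 3.3 gives 10ᴺ ≥ 4989, i.e. N ≥ 3.70.
N = 3 would give 16.5 m (too coarse); N = 4 gives 1.65 m ≤ 3.3 m.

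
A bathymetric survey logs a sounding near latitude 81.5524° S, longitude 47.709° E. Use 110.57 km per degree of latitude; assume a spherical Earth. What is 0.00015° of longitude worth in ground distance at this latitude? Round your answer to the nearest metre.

At 81.5524° a degree of longitude is 110570 × cos 81.5524° ≈ 16243.3 m, so 0.00015° corresponds to 2.43649 m.

2 metres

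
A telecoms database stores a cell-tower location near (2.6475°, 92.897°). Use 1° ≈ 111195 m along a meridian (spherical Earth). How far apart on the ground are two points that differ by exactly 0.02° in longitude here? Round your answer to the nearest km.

2 km

At 2.6475° a degree of longitude is 111195 × cos 2.6475° ≈ 111076 m, so 0.02° corresponds to 2221.53 m.
That is 2221.53 m = 2.2215 km.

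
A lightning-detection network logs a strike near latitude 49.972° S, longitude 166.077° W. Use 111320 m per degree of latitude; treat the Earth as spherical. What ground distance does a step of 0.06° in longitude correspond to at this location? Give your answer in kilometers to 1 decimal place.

0.06° of longitude at 49.972° is 0.06 × 111320 × cos 49.972° ≈ 0.06 × 71596.8 = 4295.81 m.
That is 4295.81 m = 4.2958 km.

4.3 kilometers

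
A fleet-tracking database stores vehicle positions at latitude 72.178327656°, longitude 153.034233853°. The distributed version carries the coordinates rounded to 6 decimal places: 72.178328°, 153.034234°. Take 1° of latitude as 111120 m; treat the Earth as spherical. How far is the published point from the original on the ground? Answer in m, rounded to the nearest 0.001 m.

0.039 m

Δlat = 72.178327656 − 72.178328 = -0.000000344°; Δlon = 153.034233853 − 153.034234 = -0.000000147°.
North–south shift: -0.000000344 × 111120 = -0.0382253 m.
East–west at this latitude: -0.000000147° × 111120 × cos 72.1783° ≈ -0.000000147 × 34008.9 = -0.00499931 m.
Combined displacement = (0.0382253² + 0.00499931²)^½ ≈ 0.0385508 m.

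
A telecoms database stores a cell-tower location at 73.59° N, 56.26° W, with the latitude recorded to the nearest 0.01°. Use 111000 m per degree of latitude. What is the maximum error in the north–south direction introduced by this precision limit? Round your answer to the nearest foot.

1821 feet

Rounding to 2 decimal places leaves the latitude within ±0.005° of the true value.
North–south distance: 0.005° × 111000 m/° = 555 m.
Converting: 555 m × 3.2808 ft/m ≈ 1820.9 ft.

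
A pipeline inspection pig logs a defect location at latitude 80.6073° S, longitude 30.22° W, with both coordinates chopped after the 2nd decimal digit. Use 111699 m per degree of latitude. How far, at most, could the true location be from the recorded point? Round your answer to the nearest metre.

1132 metres

Truncating at 2 decimal places can drop up to a full unit in the last place, so each coordinate may be off by as much as 0.01°.
North–south component: 0.01° × 111699 = 1116.99 m.
E–W at 80.6073°: 0.01° × 111699 × cos 80.6073° = 0.01 × 111699 × 0.1632 ≈ 182.293 m.
Worst case both components are at the extreme and orthogonal: √(1116.99² + 182.293²) ≈ 1131.77 m.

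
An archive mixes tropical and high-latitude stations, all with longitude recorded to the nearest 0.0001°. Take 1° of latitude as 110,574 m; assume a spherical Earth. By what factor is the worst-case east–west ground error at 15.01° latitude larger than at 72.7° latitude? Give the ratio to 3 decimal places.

3.248

Rounding to 4 decimal places leaves the longitude within ±5e-05° of the true value.
Error at 15.01° = 5e-05° × 110574 × cos 15.01° ≈ 5.5287 × 0.9659 = 5.3401 m.
Error at 72.7° = 5e-05° × 110574 × cos 72.7° ≈ 5.5287 × 0.2974 = 1.6441 m.
Ratio: 5.3401 / 1.6441 = cos 15.01° / cos 72.7° ≈ 3.2480.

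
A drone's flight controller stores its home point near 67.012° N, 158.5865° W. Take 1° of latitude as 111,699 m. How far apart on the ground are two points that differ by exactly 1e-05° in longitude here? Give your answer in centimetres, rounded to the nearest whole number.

One degree of longitude here spans 111699 × cos 67.012° = 111699 × 0.3905 ≈ 43622.7 m; 1e-05° of that is 0.436227 m.
That is 0.436227 m = 43.623 cm.

44 centimetres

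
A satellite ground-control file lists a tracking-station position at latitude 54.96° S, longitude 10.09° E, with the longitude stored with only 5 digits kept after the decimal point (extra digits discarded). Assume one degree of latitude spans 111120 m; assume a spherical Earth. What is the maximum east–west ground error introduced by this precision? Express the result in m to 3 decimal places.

Truncating at 5 decimal places can drop up to a full unit in the last place, so the longitude may be off by as much as 1e-05°.
One degree of longitude at 54.96° is 111120 × cos 54.96° ≈ 111120 × 0.5741 = 63799.3 m.
Maximum E–W displacement: 1e-05 × 63799.3 = 0.637993 m.

0.638 m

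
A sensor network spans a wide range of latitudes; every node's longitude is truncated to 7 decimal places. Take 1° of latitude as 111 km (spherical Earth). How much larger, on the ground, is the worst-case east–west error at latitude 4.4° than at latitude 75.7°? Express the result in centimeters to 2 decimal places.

0.83 centimeters

Truncating at 7 decimal places can drop up to a full unit in the last place, so the longitude may be off by as much as 1e-07°.
At 4.4°: 1e-07° × 111000 × cos 4.4° = 1e-07 × 111000 × 0.9971 ≈ 0.011067 m.
Error at 75.7° = 1e-07° × 111000 × cos 75.7° ≈ 0.0111 × 0.2470 = 0.0027417 m.
So the lower-latitude error exceeds the higher by 0.011067 − 0.0027417 = 0.0083256 m.
That is 0.0083256 m = 0.83256 cm.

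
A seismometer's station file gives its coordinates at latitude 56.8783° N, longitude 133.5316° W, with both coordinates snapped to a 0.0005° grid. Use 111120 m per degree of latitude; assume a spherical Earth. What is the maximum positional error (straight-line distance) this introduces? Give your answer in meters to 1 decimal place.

31.7 meters

With a 0.0005° grid the true value lies within half a step, ±0.0005°/2 = ±0.00025°, of the stored one.
N–S: 0.00025° × 111120 m/° = 27.78 m.
East–west component at 56.8783°: 0.00025° × 111120 × cos 56.8783° ≈ 0.00025 × 60718.1 ≈ 15.1795 m.
The two errors are perpendicular, so the maximum displacement is √(27.78² + 15.1795²) ≈ 31.6567 m.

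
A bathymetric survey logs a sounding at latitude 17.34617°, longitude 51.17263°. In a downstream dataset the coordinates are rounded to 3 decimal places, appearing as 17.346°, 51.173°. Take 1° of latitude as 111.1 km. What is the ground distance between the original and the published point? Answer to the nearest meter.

44 meters

The latitude changed by +0.00017° and the longitude by -0.00037°.
N–S: 0.00017° × 111100 m/° = 18.887 m.
East–west at this latitude: -0.00037° × 111100 × cos 17.346° ≈ -0.00037 × 106047 = -39.2375 m.
Combined displacement = (18.887² + 39.2375²)^½ ≈ 43.5466 m.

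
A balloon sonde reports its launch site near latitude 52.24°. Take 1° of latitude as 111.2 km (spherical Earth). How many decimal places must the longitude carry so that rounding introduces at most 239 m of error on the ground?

At 52.24° one degree of longitude covers 111200 × cos 52.24° ≈ 111200 × 0.6124 ≈ 68093.9 m.
With N decimal places the half-ulp bound is 0.5·10⁻ᴺ°, or 0.5·10⁻ᴺ × 68093.9 m on the ground.
Setting 34047 × 10⁻ᴺ ≤ 239 gives 10ᴺ ≥ 142.5, i.e. N ≥ 2.15.
At 2 places the error can reach 340 m, but 3 places keeps it to 34 m.

3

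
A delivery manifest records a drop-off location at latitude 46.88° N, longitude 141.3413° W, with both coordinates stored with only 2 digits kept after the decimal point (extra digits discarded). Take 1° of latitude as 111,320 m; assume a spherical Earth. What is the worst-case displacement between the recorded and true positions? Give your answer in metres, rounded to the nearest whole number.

Truncating at 2 decimal places can drop up to a full unit in the last place, so each coordinate may be off by as much as 0.01°.
North–south component: 0.01° × 111320 = 1113.2 m.
Longitude error → 0.01 × 111320 × cos 46.88° = 0.01 × 111320 × 0.6835 ≈ 760.904 m.
The two errors are perpendicular, so the maximum displacement is √(1113.2² + 760.904²) ≈ 1348.4 m.

1348 metres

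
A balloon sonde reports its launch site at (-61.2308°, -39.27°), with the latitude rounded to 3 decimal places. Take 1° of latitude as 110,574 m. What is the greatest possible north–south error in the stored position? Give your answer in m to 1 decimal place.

Rounding to 3 decimal places leaves the latitude within ±0.0005° of the true value.
North–south distance: 0.0005° × 110574 m/° = 55.287 m.

55.3 m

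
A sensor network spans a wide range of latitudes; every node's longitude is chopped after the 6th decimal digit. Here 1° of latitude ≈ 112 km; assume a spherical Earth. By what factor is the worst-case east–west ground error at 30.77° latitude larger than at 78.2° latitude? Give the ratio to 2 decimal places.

4.20

Truncating at 6 decimal places can drop up to a full unit in the last place, so the longitude may be off by as much as 1e-06°.
Error at 30.77° = 1e-06° × 112000 × cos 30.77° ≈ 0.112 × 0.8592 = 0.096234 m.
At 78.2°: 1e-06° × 112000 × cos 78.2° = 1e-06 × 112000 × 0.2045 ≈ 0.022904 m.
Ratio: 0.096234 / 0.022904 = cos 30.77° / cos 78.2° ≈ 4.2017.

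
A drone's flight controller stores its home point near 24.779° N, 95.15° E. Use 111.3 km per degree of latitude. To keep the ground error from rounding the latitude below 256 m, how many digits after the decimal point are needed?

3

One degree of latitude covers 111300 m.
N decimal places → at most half a unit in the last place, 0.5 × 10⁻ᴺ° = 111300/2 × 10⁻ᴺ m.
Setting 55650 × 10⁻ᴺ ≤ 256 gives 10ᴺ ≥ 217.4, i.e. N ≥ 2.34.
N = 2 would give 556 m (too coarse); N = 3 gives 55.6 m ≤ 256 m.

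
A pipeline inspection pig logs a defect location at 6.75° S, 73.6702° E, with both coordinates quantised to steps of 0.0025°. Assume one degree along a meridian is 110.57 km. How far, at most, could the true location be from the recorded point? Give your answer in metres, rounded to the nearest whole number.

With a 0.0025° grid the true value lies within half a step, ±0.0025°/2 = ±0.00125°, of the stored one.
Latitude error → 0.00125 × 110570 = 138.213 m along the meridian.
East–west component at 6.75°: 0.00125° × 110570 × cos 6.75° ≈ 0.00125 × 109804 ≈ 137.254 m.
Combining orthogonally: (138.213² + 137.254²)^½ ≈ 194.786 m.

195 metres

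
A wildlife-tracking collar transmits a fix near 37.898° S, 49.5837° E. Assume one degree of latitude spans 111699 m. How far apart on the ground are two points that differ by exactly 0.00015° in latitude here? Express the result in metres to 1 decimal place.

16.8 metres

0.00015° × 111699 m/° = 16.7549 m.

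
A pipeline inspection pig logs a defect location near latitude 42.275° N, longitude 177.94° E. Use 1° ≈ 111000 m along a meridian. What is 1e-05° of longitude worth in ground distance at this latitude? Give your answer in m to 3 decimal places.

One degree of longitude here spans 111000 × cos 42.275° = 111000 × 0.7399 ≈ 82131.6 m; 1e-05° of that is 0.821316 m.

0.821 m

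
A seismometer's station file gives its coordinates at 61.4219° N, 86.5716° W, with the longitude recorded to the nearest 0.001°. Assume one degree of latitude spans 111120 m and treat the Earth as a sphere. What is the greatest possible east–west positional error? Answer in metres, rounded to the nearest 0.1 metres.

Rounding to 3 decimal places leaves the longitude within ±0.0005° of the true value.
Parallels shrink by cos φ, so at 61.4219° a degree of longitude is 111120 × 0.4784 ≈ 53154.9 m.
Maximum E–W displacement: 0.0005 × 53154.9 = 26.5775 m.

26.6 metres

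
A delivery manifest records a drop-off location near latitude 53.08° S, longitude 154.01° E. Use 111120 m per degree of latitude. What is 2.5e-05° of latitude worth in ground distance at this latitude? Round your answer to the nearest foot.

9 feet

2.5e-05° × 111120 m/° = 2.778 m.
Converting: 2.778 m × 3.2808 ft/m ≈ 9.1142 ft.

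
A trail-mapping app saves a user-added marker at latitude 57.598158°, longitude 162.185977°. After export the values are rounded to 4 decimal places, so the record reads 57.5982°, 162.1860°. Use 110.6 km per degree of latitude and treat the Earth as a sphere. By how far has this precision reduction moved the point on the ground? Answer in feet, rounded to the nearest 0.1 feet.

The latitude changed by -0.000042° and the longitude by -0.000023°.
North–south shift: -0.000042 × 110600 = -4.6452 m.
East–west at this latitude: -0.000023° × 110600 × cos 57.5982° ≈ -0.000023 × 59265.4 = -1.3631 m.
Combined displacement = (4.6452² + 1.3631²)^½ ≈ 4.84107 m.
In feet: 4.84107 m ÷ 0.3048 ≈ 15.883 ft.

15.9 feet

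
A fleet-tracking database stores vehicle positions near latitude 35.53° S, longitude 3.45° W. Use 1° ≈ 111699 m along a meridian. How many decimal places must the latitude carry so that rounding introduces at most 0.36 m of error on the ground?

One degree of latitude covers 111699 m.
N decimal places → at most half a unit in the last place, 0.5 × 10⁻ᴺ° = 111699/2 × 10⁻ᴺ m.
Setting 55849.5 × 10⁻ᴺ ≤ 0.36 gives 10ᴺ ≥ 1.551e+05, i.e. N ≥ 5.19.
N = 5 would give 0.558 m (too coarse); N = 6 gives 0.0558 m ≤ 0.36 m.

6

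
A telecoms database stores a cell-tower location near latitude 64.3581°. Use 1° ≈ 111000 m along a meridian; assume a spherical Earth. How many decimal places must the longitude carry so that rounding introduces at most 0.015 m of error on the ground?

7

At 64.3581° one degree of longitude covers 111000 × cos 64.3581° ≈ 111000 × 0.4327 ≈ 48034.7 m.
N decimal places → at most half a unit in the last place, 0.5 × 10⁻ᴺ° = 48034.7/2 × 10⁻ᴺ m.
Setting 24017.4 × 10⁻ᴺ ≤ 0.015 gives 10ᴺ ≥ 1.601e+06, i.e. N ≥ 6.20.
N = 6 would give 0.024 m (too coarse); N = 7 gives 0.0024 m ≤ 0.015 m.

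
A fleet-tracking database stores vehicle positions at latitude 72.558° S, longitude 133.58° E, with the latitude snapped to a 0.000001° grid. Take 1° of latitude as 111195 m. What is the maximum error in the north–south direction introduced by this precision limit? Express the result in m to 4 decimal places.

0.0556 m

With a 0.000001° grid the true value lies within half a step, ±0.000001°/2 = ±5e-07°, of the stored one.
North–south distance: 5e-07° × 111195 m/° = 0.0555975 m.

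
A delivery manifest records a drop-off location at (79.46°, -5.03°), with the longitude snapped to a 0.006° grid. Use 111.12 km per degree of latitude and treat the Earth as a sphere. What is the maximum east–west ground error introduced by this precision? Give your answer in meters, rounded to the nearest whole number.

With a 0.006° grid the true value lies within half a step, ±0.006°/2 = ±0.003°, of the stored one.
At latitude 79.46° a degree of longitude spans 111120 m × cos 79.46° = 111120 × 0.1829 ≈ 20326.3 m.
So at most 0.003° × 20326.3 ≈ 60.9789 m east–west.

61 meters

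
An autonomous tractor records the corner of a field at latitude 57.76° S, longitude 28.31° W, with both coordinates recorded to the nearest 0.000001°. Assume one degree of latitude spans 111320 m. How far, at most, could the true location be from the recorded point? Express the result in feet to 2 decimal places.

Rounding to 6 decimal places leaves each coordinate within ±5e-07° of the true value.
N–S: 5e-07° × 111320 m/° = 0.05566 m.
E–W at 57.76°: 5e-07° × 111320 × cos 57.76° = 5e-07 × 111320 × 0.5335 ≈ 0.0296928 m.
The two errors are perpendicular, so the maximum displacement is √(0.05566² + 0.0296928²) ≈ 0.0630848 m.
In feet: 0.0630848 m ÷ 0.3048 ≈ 0.20697 ft.

0.21 feet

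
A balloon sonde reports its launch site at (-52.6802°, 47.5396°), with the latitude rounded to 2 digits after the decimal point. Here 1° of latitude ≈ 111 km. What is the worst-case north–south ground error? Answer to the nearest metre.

Rounding to 2 decimal places leaves the latitude within ±0.005° of the true value.
So the N–S error is at most 0.005 × 111000 = 555 m.

555 metres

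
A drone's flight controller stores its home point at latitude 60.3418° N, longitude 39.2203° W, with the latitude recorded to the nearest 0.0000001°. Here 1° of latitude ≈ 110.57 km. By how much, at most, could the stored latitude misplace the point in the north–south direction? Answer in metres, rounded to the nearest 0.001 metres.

0.006 metres

Rounding to 7 decimal places leaves the latitude within ±5e-08° of the true value.
Along the meridian that is 5e-08° × 110570 m/° = 0.0055285 m.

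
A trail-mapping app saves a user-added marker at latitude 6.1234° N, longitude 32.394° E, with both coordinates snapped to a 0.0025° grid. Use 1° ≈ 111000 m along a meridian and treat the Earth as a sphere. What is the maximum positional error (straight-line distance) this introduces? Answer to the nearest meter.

With a 0.0025° grid the true value lies within half a step, ±0.0025°/2 = ±0.00125°, of the stored one.
N–S: 0.00125° × 111000 m/° = 138.75 m.
E–W at 6.1234°: 0.00125° × 111000 × cos 6.1234° = 0.00125 × 111000 × 0.9943 ≈ 137.958 m.
The two errors are perpendicular, so the maximum displacement is √(138.75² + 137.958²) ≈ 195.663 m.

196 meters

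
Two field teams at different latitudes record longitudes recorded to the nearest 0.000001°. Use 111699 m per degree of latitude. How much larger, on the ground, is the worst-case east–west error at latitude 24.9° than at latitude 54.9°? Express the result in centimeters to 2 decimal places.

Rounding to 6 decimal places leaves the longitude within ±5e-07° of the true value.
At 24.9°: 5e-07° × 111699 × cos 24.9° = 5e-07 × 111699 × 0.9070 ≈ 0.050658 m.
Error at 54.9° = 5e-07° × 111699 × cos 54.9° ≈ 0.055849 × 0.5750 = 0.032114 m.
Difference: 0.050658 − 0.032114 = 0.018544 m.
That is 0.0185442 m = 1.8544 cm.

1.85 centimeters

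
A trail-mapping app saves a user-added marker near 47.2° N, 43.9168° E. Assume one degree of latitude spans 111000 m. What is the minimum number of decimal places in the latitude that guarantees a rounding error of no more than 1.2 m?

One degree of latitude covers 111000 m.
Rounding to N decimal places gives at most 0.5 × 10⁻ᴺ degrees of error, i.e. 0.5 × 10⁻ᴺ × 111000 m.
Setting 55500 × 10⁻ᴺ ≤ 1.2 gives 10ᴺ ≥ 4.625e+04, i.e. N ≥ 4.67.
At 4 places the error can reach 5.55 m, but 5 places keeps it to 0.555 m.

5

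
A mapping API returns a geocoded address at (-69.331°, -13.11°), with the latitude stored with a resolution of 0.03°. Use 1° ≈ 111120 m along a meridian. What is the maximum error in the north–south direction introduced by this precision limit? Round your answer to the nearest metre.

With a 0.03° grid the true value lies within half a step, ±0.03°/2 = ±0.015°, of the stored one.
North–south distance: 0.015° × 111120 m/° = 1666.8 m.

1667 metres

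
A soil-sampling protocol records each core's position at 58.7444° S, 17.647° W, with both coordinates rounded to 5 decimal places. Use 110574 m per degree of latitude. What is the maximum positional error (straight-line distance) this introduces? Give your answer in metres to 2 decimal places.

Rounding to 5 decimal places leaves each coordinate within ±5e-06° of the true value.
North–south component: 5e-06° × 110574 = 0.55287 m.
E–W at 58.7444°: 5e-06° × 110574 × cos 58.7444° = 5e-06 × 110574 × 0.5189 ≈ 0.28686 m.
Worst case both components are at the extreme and orthogonal: √(0.55287² + 0.28686²) ≈ 0.62286 m.

0.62 metres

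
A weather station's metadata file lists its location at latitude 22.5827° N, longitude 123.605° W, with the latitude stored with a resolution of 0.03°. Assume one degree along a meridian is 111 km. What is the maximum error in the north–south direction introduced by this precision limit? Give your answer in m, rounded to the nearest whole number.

1665 m

With a 0.03° grid the true value lies within half a step, ±0.03°/2 = ±0.015°, of the stored one.
So the N–S error is at most 0.015 × 111000 = 1665 m.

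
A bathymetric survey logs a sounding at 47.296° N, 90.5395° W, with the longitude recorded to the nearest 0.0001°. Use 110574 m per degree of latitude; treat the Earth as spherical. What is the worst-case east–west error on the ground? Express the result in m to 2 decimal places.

Rounding to 4 decimal places leaves the longitude within ±5e-05° of the true value.
At latitude 47.296° a degree of longitude spans 110574 m × cos 47.296° = 110574 × 0.6782 ≈ 74992.5 m.
Maximum E–W displacement: 5e-05 × 74992.5 = 3.74963 m.

3.75 m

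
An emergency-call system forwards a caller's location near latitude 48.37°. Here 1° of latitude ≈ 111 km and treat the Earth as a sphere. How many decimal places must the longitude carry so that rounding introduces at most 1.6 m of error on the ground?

5 decimal places

At 48.37° one degree of longitude covers 111000 × cos 48.37° ≈ 111000 × 0.6643 ≈ 73739.3 m.
With N decimal places the half-ulp bound is 0.5·10⁻ᴺ°, or 0.5·10⁻ᴺ × 73739.3 m on the ground.
Need 0.5 × 73739.3 × 10⁻ᴺ ≤ 1.6 → 10⁻ᴺ ≤ 4.340e-05, so N ≥ 4.36.
So 5 decimal places suffice (0.369 m); 4 would allow up to 3.69 m.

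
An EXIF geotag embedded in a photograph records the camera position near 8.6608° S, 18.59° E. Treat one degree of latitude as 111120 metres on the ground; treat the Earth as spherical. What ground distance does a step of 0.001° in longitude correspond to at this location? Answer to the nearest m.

At 8.6608° a degree of longitude is 111120 × cos 8.6608° ≈ 109853 m, so 0.001° corresponds to 109.853 m.

110 m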